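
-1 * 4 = -4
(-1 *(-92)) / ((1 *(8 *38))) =23 / 76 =0.30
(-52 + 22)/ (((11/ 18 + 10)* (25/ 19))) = -2052/ 955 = -2.15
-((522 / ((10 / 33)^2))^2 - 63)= -80785966941 / 2500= -32314386.78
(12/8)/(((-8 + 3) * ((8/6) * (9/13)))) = -0.32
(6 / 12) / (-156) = -1 / 312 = -0.00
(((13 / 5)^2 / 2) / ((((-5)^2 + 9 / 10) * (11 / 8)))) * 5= 1352 / 2849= 0.47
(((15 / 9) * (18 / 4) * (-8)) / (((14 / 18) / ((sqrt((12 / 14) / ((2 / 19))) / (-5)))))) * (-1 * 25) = -2700 * sqrt(399) / 49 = -1100.66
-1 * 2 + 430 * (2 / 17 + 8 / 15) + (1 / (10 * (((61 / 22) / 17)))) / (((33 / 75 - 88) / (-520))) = 174312386 / 619089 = 281.56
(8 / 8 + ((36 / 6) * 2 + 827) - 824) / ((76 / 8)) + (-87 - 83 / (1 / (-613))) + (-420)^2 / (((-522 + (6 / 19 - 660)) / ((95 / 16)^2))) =103589297645 / 2275136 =45531.04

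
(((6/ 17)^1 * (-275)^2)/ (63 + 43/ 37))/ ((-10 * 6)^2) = 111925/ 968592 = 0.12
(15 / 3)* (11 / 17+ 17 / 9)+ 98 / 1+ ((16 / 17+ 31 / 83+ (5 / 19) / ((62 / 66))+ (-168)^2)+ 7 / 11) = 2331470946509 / 82276821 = 28336.91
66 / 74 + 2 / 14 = 268 / 259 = 1.03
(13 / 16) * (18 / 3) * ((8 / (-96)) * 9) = -117 / 32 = -3.66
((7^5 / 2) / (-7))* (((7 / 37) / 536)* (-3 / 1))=50421 / 39664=1.27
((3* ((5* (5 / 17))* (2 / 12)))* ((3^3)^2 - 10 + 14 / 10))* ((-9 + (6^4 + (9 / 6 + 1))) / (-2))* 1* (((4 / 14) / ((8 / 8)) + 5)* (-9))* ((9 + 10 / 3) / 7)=95380536765 / 3332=28625611.27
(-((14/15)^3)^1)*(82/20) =-56252/16875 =-3.33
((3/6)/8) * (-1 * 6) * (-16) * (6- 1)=30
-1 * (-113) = 113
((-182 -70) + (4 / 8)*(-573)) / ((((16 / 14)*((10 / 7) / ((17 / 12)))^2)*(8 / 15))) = -868.81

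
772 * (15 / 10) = 1158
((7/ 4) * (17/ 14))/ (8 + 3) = 17/ 88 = 0.19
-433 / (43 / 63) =-27279 / 43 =-634.40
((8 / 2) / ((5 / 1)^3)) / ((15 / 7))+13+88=189403 / 1875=101.01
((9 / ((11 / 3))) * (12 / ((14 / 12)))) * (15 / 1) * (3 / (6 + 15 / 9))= 262440 / 1771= 148.19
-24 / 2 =-12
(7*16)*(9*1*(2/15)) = 134.40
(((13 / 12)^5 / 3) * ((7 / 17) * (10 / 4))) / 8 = 12995255 / 203046912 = 0.06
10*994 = 9940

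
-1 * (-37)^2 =-1369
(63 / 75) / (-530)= -0.00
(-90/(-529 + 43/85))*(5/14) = 6375/104818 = 0.06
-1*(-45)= 45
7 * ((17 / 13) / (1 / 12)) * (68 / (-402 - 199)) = -97104 / 7813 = -12.43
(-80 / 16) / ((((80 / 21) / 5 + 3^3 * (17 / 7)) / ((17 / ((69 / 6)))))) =-0.11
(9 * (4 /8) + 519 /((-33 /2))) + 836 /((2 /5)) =45387 /22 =2063.05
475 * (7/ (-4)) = -3325/ 4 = -831.25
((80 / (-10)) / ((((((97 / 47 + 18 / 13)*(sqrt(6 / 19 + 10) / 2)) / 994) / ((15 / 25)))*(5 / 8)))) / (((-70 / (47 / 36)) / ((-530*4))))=-13831945088*sqrt(19) / 1106175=-54504.98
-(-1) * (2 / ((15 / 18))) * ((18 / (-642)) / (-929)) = 36 / 497015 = 0.00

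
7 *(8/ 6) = 28/ 3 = 9.33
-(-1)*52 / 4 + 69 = 82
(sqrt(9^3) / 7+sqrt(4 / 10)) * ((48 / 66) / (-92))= -0.04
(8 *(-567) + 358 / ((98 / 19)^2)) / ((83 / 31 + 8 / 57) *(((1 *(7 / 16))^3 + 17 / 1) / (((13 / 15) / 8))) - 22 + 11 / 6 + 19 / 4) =-9823842829056 / 931729310855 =-10.54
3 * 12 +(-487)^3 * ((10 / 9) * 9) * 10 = -11550130264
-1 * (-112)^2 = -12544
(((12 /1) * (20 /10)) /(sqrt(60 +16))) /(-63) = -4 * sqrt(19) /399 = -0.04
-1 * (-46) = 46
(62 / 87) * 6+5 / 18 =2377 / 522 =4.55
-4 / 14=-2 / 7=-0.29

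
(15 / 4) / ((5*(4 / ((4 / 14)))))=3 / 56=0.05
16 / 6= 8 / 3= 2.67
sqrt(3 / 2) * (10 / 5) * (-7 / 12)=-1.43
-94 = -94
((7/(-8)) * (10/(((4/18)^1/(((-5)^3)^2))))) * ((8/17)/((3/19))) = -31171875/17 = -1833639.71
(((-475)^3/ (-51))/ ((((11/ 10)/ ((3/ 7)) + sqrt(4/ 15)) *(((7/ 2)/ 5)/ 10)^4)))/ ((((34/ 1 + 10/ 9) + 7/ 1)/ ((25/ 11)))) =1532097883.78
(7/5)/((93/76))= 1.14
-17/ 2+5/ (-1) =-27/ 2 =-13.50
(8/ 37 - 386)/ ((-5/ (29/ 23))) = 413946/ 4255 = 97.28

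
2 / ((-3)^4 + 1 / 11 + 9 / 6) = 44 / 1817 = 0.02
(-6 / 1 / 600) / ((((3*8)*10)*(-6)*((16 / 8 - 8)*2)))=-0.00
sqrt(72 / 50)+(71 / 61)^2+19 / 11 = 876336 / 204655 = 4.28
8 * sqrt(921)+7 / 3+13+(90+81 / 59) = 18887 / 177+8 * sqrt(921) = 349.49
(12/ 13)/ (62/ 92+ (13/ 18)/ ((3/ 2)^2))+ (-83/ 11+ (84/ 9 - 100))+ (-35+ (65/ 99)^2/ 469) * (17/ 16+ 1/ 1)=-827342148775/ 4881941064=-169.47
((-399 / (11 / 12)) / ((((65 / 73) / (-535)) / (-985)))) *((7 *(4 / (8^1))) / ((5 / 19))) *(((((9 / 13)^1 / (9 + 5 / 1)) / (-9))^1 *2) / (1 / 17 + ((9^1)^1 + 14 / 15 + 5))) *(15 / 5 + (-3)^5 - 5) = -4372772426230950 / 7106957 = -615280552.03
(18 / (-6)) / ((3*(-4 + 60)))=-1 / 56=-0.02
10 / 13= 0.77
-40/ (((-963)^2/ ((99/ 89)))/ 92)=-40480/ 9170649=-0.00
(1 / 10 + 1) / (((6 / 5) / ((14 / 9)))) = 77 / 54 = 1.43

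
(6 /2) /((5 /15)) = 9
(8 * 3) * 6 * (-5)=-720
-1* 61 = -61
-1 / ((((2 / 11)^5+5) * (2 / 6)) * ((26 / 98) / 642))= -723763194 / 498511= -1451.85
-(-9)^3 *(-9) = -6561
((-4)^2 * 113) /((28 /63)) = 4068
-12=-12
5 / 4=1.25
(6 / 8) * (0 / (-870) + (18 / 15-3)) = -27 / 20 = -1.35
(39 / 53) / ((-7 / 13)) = -507 / 371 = -1.37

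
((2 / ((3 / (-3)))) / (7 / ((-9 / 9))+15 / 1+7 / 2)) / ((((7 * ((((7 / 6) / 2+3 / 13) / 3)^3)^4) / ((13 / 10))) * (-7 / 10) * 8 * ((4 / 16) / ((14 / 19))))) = 5740551011675608568929534190026752 / 53854764170119317907946199539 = 106593.19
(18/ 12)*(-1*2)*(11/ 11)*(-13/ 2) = 39/ 2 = 19.50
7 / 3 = 2.33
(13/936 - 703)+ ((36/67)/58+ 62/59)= -5793601739/8253864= -701.93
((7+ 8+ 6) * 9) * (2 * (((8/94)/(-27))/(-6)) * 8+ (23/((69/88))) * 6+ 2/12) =9389779/282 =33297.09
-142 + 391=249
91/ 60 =1.52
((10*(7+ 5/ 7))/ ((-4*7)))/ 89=-135/ 4361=-0.03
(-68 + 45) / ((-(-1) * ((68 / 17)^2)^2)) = -23 / 256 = -0.09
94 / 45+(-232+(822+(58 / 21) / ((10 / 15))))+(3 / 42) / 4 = 1502549 / 2520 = 596.25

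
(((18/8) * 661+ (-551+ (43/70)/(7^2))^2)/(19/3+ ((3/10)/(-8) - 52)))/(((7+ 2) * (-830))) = 7178340440588/8033311959225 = 0.89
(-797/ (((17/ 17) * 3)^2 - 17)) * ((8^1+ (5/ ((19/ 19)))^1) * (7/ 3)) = 72527/ 24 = 3021.96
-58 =-58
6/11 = 0.55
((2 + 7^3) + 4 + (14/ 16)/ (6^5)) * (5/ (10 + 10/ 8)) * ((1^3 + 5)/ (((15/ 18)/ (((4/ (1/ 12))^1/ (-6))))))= -21710599/ 2430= -8934.40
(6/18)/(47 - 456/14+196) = 7/4419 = 0.00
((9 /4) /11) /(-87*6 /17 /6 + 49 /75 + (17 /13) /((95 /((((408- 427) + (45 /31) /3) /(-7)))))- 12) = -87864075 /7056732056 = -0.01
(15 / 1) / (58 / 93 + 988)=1395 / 91942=0.02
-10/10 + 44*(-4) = -177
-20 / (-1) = 20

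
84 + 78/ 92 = 84.85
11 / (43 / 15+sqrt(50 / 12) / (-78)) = 107250 * sqrt(6) / 7498919+28777320 / 7498919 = 3.87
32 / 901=0.04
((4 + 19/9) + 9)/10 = 68/45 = 1.51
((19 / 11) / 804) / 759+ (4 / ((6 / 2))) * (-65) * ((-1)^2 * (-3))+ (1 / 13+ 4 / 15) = 113592788279 / 436318740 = 260.34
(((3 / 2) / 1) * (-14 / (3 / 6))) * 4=-168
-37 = -37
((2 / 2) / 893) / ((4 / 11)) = 11 / 3572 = 0.00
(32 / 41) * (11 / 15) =352 / 615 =0.57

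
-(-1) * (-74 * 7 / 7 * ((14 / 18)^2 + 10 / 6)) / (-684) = 3404 / 13851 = 0.25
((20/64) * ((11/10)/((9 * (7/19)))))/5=209/10080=0.02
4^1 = 4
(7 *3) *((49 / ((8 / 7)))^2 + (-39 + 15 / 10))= 2420229 / 64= 37816.08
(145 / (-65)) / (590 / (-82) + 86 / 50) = 29725 / 72956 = 0.41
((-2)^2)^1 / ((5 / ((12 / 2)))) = 24 / 5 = 4.80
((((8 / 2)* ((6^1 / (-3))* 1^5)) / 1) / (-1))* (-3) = -24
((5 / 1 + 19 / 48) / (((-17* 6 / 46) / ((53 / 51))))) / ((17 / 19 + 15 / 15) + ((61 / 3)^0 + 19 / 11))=-409849 / 749088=-0.55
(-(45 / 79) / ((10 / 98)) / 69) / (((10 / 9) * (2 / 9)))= -11907 / 36340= -0.33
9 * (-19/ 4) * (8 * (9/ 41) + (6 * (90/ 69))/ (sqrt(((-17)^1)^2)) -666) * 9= 8188337223/ 32062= 255390.72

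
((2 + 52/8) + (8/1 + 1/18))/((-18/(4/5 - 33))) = 23989/810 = 29.62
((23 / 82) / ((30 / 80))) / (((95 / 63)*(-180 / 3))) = -161 / 19475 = -0.01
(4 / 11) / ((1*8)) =1 / 22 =0.05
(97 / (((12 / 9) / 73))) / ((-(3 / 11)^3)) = -9424811 / 36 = -261800.31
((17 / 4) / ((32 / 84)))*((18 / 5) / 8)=3213 / 640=5.02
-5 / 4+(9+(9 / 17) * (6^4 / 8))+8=6903 / 68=101.51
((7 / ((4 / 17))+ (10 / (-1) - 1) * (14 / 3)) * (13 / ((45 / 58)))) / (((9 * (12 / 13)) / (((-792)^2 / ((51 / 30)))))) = -2457479024 / 153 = -16061954.41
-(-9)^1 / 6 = 3 / 2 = 1.50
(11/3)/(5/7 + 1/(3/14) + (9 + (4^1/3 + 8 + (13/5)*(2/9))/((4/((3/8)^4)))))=3153920/12412067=0.25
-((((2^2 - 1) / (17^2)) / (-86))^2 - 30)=18531639471 / 617721316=30.00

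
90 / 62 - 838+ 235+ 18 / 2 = -18369 / 31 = -592.55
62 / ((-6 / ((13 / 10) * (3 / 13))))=-31 / 10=-3.10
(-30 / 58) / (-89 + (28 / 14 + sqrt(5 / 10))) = 15 * sqrt(2) / 438973 + 90 / 15137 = 0.01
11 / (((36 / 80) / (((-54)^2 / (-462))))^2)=1166400 / 539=2164.01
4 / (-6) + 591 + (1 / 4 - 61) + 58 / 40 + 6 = 16111 / 30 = 537.03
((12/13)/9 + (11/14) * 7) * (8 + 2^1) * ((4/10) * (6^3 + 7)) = 194902/39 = 4997.49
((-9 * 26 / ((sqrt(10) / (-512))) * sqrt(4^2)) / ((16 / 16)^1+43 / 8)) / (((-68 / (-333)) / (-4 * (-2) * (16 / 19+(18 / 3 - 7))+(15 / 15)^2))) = -53194752 * sqrt(10) / 5491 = -30634.96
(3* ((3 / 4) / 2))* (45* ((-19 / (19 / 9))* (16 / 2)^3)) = -233280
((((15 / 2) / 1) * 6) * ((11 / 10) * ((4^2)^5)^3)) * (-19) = -1084322675082739580928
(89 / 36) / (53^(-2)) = 250001 / 36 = 6944.47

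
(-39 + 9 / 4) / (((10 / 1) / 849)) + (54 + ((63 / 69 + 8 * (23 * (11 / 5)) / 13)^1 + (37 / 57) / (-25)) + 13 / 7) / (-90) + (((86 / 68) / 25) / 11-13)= -629265160917637 / 200783583000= -3134.05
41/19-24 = -415/19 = -21.84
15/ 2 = 7.50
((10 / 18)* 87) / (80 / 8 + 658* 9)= 145 / 17796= 0.01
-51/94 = -0.54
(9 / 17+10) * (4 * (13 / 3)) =9308 / 51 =182.51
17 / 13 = 1.31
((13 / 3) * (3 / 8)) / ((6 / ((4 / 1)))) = 13 / 12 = 1.08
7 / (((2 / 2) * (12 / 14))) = 49 / 6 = 8.17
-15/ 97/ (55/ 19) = -57/ 1067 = -0.05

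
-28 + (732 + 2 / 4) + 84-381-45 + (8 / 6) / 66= 71779 / 198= 362.52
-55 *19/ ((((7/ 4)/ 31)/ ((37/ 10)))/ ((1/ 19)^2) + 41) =-217930/ 9699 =-22.47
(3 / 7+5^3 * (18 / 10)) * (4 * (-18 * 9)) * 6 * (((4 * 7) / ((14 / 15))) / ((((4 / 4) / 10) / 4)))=-7362316800 / 7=-1051759542.86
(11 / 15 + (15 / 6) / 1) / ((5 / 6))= 3.88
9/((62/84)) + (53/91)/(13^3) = 75574049/6197737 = 12.19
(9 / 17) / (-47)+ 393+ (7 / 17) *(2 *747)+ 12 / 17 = 806088 / 799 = 1008.87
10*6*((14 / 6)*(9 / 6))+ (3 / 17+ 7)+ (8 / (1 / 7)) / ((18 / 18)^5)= 4644 / 17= 273.18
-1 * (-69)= 69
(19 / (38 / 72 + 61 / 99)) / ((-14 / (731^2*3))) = -1901860.06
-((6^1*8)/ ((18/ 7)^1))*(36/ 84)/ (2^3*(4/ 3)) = -3/ 4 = -0.75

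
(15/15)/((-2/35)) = -17.50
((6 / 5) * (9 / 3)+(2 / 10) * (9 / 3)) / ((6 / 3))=21 / 10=2.10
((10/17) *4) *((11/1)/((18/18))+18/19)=28.11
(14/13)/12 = 7/78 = 0.09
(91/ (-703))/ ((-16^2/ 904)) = 10283/ 22496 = 0.46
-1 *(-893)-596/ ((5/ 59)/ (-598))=21032537/ 5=4206507.40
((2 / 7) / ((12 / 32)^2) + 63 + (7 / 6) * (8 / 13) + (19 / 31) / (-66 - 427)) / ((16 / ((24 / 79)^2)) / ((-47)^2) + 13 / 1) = 7271663126216 / 1446456829909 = 5.03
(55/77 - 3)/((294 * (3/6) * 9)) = -16/9261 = -0.00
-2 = -2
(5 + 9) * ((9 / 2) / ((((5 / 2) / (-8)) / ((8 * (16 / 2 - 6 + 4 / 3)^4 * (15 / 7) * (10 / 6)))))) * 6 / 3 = -12800000 / 9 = -1422222.22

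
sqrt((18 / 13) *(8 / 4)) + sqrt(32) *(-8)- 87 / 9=-32 *sqrt(2)- 29 / 3 + 6 *sqrt(13) / 13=-53.26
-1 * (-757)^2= -573049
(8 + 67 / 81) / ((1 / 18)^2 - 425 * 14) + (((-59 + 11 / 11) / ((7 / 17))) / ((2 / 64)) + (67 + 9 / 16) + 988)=-745304763911 / 215913488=-3451.87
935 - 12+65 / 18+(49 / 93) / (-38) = 4911892 / 5301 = 926.60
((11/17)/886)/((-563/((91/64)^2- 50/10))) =134189/34733694976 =0.00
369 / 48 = 123 / 16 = 7.69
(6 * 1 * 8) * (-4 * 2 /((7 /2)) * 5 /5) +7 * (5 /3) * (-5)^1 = -3529 /21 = -168.05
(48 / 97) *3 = 144 / 97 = 1.48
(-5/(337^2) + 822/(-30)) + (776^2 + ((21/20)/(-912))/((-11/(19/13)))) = 3129316561377767/5196917440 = 602148.60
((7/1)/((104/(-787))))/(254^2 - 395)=-5509/6668584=-0.00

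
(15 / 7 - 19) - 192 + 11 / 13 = -18929 / 91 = -208.01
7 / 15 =0.47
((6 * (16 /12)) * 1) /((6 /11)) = 44 /3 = 14.67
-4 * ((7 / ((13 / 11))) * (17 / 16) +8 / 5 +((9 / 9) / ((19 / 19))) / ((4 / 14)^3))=-203.07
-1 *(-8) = 8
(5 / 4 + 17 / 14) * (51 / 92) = 153 / 112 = 1.37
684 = 684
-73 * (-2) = 146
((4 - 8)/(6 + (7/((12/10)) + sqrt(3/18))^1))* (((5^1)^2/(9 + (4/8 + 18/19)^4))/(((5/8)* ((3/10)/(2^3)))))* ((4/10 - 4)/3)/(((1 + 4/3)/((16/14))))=1148951199744/72500056853 - 16182411264* sqrt(6)/72500056853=15.30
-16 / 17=-0.94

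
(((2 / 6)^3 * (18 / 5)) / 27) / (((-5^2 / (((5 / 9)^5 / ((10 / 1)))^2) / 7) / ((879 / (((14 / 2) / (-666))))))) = 33878125 / 10460353203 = 0.00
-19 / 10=-1.90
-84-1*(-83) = -1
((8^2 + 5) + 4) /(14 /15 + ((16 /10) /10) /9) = 16425 /214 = 76.75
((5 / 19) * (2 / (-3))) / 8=-5 / 228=-0.02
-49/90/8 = -49/720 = -0.07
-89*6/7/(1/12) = -6408/7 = -915.43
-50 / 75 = -2 / 3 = -0.67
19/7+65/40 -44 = -2221/56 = -39.66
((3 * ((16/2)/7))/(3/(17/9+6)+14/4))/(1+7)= 426/3857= 0.11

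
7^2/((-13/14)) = -686/13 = -52.77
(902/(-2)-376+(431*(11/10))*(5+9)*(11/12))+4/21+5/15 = 736093/140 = 5257.81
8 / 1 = 8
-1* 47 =-47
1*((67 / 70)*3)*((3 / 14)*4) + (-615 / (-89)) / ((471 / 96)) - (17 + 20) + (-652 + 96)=-2016819986 / 3423385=-589.13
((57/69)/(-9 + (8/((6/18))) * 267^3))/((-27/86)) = -1634/283685159763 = -0.00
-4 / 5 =-0.80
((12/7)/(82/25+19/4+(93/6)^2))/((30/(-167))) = -1670/43449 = -0.04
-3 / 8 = -0.38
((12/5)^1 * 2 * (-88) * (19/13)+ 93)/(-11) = 34083/715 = 47.67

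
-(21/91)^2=-9/169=-0.05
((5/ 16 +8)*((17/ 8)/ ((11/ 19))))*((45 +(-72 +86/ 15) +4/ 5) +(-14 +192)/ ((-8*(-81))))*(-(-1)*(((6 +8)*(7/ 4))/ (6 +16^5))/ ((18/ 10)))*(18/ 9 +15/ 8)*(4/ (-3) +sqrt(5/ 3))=2134547178631/ 51662309732352-2134547178631*sqrt(15)/ 206649238929408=0.00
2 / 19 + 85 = 1617 / 19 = 85.11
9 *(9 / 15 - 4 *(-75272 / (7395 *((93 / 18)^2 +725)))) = 78545295 / 13341073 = 5.89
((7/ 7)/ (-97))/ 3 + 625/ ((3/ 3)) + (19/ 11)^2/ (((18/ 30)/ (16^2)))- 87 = 63765157/ 35211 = 1810.94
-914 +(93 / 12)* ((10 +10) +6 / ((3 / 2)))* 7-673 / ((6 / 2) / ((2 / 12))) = 6311 / 18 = 350.61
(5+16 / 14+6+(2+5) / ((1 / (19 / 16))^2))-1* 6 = 28697 / 1792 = 16.01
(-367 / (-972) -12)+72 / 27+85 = 73915 / 972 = 76.04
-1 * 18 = -18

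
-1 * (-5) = 5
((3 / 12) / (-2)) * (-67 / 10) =67 / 80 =0.84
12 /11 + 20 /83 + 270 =247726 /913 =271.33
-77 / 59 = -1.31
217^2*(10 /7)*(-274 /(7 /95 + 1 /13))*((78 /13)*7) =-5140144100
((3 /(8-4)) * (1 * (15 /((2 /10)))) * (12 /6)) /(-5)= -45 /2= -22.50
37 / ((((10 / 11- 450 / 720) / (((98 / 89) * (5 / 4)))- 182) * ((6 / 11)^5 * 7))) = -458834299 / 761944968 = -0.60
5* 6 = 30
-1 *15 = -15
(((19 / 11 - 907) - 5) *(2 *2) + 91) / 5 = -39051 / 55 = -710.02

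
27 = 27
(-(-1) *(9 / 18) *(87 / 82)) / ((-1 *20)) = -0.03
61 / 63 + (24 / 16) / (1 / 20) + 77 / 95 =31.78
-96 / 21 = -32 / 7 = -4.57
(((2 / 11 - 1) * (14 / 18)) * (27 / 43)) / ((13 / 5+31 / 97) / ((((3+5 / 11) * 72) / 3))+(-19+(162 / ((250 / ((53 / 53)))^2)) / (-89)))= 161464078125 / 7663441735664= 0.02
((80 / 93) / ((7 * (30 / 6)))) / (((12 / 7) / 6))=8 / 93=0.09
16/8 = 2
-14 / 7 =-2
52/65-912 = -911.20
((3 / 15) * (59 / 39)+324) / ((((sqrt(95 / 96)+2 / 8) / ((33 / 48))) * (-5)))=695629 / 57850 - 695629 * sqrt(570) / 347100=-35.82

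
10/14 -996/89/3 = -1879/623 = -3.02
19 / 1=19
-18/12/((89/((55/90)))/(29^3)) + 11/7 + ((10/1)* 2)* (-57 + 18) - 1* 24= -7876909/7476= -1053.63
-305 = -305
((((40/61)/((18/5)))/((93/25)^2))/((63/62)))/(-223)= -125000/2151899379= -0.00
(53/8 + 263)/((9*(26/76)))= 13661/156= 87.57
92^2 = 8464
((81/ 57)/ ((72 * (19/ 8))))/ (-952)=-3/ 343672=-0.00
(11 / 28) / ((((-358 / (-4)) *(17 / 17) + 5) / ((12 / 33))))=2 / 1323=0.00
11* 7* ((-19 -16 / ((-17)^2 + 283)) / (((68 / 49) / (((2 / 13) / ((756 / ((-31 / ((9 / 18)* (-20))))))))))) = -1377733 / 2068560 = -0.67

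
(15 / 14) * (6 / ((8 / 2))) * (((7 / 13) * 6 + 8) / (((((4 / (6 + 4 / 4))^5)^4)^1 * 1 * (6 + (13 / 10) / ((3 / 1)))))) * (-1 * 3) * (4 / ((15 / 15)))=-1685041680777784863975 / 689668668522496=-2443262.62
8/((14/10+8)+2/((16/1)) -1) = 320/341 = 0.94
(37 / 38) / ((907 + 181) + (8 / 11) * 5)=407 / 456304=0.00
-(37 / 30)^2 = -1369 / 900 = -1.52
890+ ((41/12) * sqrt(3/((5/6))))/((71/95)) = 779 * sqrt(10)/284+ 890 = 898.67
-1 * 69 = -69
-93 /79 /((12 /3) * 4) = -93 /1264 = -0.07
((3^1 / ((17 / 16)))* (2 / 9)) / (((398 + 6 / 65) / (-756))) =-131040 / 109973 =-1.19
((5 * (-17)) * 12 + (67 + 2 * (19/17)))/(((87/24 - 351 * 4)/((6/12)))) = 0.34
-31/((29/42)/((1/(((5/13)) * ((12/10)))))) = -2821/29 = -97.28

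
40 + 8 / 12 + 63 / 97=12023 / 291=41.32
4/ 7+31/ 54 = 433/ 378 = 1.15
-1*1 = -1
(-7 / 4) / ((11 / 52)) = -91 / 11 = -8.27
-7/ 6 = -1.17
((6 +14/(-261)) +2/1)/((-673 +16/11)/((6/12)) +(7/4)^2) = -365024/61555545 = -0.01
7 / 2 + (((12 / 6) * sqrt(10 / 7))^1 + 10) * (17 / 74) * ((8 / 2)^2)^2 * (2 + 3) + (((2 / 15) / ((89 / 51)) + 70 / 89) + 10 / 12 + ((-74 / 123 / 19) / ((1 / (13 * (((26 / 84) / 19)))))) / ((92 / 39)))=21760 * sqrt(70) / 259 + 462308822585417 / 156941811460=3648.66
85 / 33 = 2.58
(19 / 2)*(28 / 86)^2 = 1862 / 1849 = 1.01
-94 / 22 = -47 / 11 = -4.27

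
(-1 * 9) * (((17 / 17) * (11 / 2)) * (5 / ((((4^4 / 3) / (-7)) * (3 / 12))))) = 10395 / 128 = 81.21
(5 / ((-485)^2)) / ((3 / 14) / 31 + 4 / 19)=8246 / 84351685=0.00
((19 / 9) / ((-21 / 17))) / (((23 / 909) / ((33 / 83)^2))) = -11842149 / 1109129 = -10.68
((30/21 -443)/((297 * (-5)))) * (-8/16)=-281/1890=-0.15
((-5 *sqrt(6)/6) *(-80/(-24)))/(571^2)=-0.00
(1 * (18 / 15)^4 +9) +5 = 10046 / 625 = 16.07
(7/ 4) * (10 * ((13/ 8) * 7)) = 3185/ 16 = 199.06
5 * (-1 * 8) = -40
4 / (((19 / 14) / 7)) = 392 / 19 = 20.63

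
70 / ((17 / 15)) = 1050 / 17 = 61.76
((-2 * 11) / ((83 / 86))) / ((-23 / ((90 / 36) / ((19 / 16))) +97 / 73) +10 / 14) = 38672480 / 15068401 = 2.57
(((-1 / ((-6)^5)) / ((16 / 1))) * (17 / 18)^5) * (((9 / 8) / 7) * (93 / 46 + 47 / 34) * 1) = 111166451 / 33644347785216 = 0.00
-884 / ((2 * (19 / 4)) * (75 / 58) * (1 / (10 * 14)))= -2871232 / 285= -10074.50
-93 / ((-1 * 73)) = 93 / 73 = 1.27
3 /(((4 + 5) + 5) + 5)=3 /19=0.16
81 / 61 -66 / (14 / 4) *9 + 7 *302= 830777 / 427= 1945.61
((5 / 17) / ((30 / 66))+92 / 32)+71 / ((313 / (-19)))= -33537 / 42568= -0.79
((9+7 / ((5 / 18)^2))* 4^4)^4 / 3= 55300329696326930399232 / 390625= 141568844022596941.82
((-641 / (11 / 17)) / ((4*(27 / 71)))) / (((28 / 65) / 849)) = -14231972365 / 11088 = -1283547.29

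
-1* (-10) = 10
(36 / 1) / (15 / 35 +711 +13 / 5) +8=201188 / 24991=8.05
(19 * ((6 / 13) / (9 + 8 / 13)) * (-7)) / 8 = -399 / 500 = -0.80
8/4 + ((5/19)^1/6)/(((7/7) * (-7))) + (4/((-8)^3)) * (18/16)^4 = 414453265/209190912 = 1.98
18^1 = 18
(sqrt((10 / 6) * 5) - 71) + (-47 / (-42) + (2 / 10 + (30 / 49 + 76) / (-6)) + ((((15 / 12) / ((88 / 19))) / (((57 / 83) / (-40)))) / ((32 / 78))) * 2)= -41158001 / 258720 + 5 * sqrt(3) / 3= -156.20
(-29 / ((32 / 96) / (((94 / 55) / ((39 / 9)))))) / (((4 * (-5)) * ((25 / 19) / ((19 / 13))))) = 4428387 / 2323750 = 1.91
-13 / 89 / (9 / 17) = -221 / 801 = -0.28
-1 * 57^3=-185193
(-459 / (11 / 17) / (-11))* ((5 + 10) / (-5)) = -23409 / 121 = -193.46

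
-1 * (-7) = 7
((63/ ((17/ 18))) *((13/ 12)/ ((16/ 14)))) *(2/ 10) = 17199/ 1360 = 12.65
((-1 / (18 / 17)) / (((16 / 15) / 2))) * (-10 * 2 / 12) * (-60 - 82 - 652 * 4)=-584375 / 72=-8116.32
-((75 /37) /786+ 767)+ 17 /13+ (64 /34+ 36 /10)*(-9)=-8730560353 /10711870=-815.04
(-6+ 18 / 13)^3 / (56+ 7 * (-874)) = 108000 / 6659107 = 0.02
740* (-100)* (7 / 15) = -34533.33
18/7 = 2.57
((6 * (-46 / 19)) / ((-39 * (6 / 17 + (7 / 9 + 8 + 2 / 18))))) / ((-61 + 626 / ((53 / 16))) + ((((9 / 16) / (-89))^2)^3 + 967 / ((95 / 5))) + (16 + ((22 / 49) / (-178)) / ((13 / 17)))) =7257079040040750406434816 / 35089701313110829962383518181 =0.00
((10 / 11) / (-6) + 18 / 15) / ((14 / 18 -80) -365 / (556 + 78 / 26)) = -290121 / 22101860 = -0.01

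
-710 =-710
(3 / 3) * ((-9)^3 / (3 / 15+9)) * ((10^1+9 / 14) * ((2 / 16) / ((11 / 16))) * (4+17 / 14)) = -39646665 / 49588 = -799.52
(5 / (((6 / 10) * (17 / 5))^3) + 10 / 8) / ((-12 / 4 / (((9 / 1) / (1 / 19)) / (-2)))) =18539345 / 353736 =52.41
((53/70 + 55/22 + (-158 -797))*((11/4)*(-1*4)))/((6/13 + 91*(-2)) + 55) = -4763473/57575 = -82.74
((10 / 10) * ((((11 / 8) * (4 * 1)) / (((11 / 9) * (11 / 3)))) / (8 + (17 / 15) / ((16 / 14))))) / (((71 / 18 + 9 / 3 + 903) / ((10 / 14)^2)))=729000 / 9525715199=0.00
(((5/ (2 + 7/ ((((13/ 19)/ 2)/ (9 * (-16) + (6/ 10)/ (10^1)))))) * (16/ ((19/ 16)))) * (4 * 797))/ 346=-663104000/ 3144183137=-0.21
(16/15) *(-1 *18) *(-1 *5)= 96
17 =17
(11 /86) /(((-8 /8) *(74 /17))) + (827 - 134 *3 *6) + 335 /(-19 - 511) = -534830925 /337292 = -1585.66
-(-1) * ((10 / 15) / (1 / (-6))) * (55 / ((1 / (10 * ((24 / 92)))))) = -13200 / 23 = -573.91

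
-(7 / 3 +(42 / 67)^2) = -36715 / 13467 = -2.73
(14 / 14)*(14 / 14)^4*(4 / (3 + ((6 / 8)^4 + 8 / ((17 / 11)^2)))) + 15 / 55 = 4734803 / 5424859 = 0.87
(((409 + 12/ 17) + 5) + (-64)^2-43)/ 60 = 25317/ 340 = 74.46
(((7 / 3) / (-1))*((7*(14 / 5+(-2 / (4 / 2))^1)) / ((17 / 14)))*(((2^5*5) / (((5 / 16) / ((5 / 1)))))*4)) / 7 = -602112 / 17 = -35418.35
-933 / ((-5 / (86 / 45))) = 26746 / 75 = 356.61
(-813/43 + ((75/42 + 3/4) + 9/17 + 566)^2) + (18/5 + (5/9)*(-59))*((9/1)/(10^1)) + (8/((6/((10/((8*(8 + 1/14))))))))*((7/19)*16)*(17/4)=507979250635397003/1568829217200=323795.12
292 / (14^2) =73 / 49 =1.49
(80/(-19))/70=-8/133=-0.06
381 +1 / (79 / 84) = 30183 / 79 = 382.06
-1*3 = -3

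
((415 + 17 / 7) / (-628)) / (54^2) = -487 / 2136456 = -0.00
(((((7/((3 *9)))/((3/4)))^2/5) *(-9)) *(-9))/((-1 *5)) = -784/2025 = -0.39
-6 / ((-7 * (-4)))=-3 / 14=-0.21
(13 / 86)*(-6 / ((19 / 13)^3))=-85683 / 294937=-0.29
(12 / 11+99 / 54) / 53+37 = 129619 / 3498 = 37.06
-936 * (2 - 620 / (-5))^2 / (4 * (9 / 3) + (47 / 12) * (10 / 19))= -242004672 / 229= -1056788.96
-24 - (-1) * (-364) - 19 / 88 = -34163 / 88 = -388.22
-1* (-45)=45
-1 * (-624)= 624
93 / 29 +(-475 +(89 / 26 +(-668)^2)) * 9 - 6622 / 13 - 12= 4011253.63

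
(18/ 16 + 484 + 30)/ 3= 4121/ 24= 171.71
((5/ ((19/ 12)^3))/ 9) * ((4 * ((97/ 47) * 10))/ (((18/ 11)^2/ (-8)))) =-34.52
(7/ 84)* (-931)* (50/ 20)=-193.96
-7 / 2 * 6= -21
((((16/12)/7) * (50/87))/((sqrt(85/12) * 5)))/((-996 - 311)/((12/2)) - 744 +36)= -0.00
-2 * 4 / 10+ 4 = 16 / 5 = 3.20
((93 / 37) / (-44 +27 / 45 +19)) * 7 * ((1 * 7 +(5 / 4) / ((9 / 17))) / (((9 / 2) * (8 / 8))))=-365645 / 243756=-1.50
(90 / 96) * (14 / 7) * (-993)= -14895 / 8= -1861.88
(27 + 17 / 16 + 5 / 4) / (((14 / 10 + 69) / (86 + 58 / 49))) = 89445 / 2464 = 36.30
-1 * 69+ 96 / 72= -203 / 3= -67.67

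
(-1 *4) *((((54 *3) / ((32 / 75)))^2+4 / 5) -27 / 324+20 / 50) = -576654.86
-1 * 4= -4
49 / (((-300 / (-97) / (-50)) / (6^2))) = -28518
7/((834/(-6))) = -7/139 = -0.05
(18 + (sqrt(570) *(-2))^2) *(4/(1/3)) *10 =275760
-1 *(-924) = 924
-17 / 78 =-0.22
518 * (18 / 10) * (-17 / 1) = -79254 / 5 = -15850.80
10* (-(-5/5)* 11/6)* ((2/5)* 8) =176/3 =58.67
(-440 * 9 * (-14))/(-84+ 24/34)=-39270/59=-665.59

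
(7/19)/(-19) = -7/361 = -0.02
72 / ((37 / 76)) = 5472 / 37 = 147.89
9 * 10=90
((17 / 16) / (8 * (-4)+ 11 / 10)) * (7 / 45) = -119 / 22248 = -0.01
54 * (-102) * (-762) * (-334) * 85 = -119155555440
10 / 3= 3.33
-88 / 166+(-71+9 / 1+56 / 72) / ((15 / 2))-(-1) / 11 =-1060261 / 123255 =-8.60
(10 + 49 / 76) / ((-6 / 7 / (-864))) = 203868 / 19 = 10729.89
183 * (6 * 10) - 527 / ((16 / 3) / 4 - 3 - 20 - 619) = 680811 / 62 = 10980.82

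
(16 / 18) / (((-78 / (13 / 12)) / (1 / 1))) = -1 / 81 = -0.01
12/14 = 6/7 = 0.86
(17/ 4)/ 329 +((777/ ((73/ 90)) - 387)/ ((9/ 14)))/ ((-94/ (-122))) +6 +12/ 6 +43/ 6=336584233/ 288204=1167.87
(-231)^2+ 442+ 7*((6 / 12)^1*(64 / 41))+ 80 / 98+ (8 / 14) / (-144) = 3891702061 / 72324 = 53809.28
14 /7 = 2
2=2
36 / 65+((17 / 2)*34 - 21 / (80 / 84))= 69551 / 260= 267.50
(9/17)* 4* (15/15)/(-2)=-18/17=-1.06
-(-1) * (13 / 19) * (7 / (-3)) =-91 / 57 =-1.60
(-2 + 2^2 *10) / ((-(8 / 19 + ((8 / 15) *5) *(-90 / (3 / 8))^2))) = -0.00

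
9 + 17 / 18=179 / 18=9.94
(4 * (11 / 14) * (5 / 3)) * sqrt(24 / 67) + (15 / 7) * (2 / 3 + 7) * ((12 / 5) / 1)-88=-340 / 7 + 220 * sqrt(402) / 1407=-45.44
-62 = -62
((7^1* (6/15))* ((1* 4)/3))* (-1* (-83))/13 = 4648/195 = 23.84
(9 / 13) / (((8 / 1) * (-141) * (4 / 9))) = -0.00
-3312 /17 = -194.82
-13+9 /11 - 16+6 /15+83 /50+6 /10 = -14037 /550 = -25.52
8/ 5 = 1.60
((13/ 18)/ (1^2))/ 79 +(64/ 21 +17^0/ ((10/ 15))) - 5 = -2206/ 4977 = -0.44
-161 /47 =-3.43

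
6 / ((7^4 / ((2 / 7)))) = 12 / 16807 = 0.00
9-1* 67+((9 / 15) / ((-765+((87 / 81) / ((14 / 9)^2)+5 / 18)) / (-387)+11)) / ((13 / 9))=-33374474914 / 575739775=-57.97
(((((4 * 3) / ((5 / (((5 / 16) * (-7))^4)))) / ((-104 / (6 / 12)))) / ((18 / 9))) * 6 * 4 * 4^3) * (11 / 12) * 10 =-49520625 / 26624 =-1860.00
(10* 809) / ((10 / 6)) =4854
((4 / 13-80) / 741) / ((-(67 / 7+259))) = 1813 / 4527510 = 0.00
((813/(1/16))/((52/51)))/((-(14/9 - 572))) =43902/1963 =22.36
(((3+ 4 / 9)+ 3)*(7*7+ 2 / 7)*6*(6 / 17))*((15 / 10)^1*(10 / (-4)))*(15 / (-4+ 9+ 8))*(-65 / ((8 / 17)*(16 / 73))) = 821660625 / 448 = 1834063.90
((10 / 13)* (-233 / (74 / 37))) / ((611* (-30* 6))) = 233 / 285948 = 0.00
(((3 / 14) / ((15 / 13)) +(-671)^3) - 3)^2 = 447230289356643881089 / 4900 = 91271487623804873.69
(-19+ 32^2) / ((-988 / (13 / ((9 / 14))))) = -2345 / 114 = -20.57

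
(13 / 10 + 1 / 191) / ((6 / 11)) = 2.39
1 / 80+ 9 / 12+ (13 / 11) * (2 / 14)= 5737 / 6160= 0.93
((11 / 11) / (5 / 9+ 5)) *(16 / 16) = 9 / 50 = 0.18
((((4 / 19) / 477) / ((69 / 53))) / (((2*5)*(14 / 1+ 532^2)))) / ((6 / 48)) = 8 / 8348913405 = 0.00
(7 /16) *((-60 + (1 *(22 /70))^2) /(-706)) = 73379 /1976800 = 0.04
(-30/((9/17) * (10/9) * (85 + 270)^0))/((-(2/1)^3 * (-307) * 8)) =-0.00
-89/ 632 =-0.14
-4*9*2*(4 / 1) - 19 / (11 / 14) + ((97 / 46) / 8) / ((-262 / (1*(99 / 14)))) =-4635401249 / 14848064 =-312.19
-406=-406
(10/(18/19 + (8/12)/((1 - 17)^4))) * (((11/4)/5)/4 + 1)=21245952/1769491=12.01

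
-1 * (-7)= 7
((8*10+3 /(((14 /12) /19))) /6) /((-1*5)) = -451 /105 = -4.30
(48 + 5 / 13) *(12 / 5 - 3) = -1887 / 65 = -29.03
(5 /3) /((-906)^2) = 5 /2462508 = 0.00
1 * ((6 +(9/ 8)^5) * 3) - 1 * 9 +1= 504827/ 32768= 15.41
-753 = -753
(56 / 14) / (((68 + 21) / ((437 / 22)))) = 874 / 979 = 0.89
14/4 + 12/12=9/2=4.50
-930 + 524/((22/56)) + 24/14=31226/77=405.53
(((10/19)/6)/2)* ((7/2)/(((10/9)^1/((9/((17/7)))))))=1323/2584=0.51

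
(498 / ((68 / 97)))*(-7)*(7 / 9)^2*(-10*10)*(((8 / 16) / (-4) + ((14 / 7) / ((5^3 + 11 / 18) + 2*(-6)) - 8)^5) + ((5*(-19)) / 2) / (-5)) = -25600073794549848203496690181 / 2626631993850745500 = -9746349642.62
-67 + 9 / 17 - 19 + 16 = -1181 / 17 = -69.47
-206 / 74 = -103 / 37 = -2.78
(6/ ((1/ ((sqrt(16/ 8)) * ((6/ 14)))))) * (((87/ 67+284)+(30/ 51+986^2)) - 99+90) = 19937639124 * sqrt(2)/ 7973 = 3536445.46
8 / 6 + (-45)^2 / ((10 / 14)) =8509 / 3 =2836.33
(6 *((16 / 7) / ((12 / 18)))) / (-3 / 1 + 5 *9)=24 / 49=0.49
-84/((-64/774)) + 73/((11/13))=1102.15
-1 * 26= -26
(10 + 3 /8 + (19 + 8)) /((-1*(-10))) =299 /80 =3.74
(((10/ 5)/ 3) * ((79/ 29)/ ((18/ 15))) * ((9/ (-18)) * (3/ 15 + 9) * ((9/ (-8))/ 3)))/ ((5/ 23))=41791/ 3480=12.01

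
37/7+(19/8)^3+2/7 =67981/3584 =18.97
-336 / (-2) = 168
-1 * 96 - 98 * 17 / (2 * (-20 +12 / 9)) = -411 / 8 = -51.38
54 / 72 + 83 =335 / 4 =83.75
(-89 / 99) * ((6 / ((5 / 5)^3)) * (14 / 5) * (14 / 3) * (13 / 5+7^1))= -676.62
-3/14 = -0.21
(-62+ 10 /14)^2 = 184041 /49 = 3755.94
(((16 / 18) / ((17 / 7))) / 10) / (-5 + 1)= -7 / 765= -0.01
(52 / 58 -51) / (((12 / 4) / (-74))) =107522 / 87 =1235.89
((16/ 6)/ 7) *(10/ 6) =40/ 63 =0.63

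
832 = 832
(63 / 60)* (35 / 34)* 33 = 35.67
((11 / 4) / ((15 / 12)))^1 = 11 / 5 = 2.20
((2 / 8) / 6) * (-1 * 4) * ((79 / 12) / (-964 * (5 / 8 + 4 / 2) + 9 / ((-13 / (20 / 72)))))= 1027 / 2368728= 0.00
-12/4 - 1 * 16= -19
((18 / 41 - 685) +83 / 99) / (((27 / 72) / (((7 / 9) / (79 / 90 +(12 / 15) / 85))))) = -132100948000 / 82645299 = -1598.41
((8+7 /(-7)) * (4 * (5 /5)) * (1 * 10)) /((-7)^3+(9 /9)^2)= -140 /171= -0.82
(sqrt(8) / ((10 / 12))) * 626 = 7512 * sqrt(2) / 5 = 2124.71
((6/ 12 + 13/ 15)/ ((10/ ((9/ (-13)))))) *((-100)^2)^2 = -123000000/ 13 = -9461538.46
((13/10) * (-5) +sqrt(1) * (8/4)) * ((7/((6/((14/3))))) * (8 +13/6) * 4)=-2989/3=-996.33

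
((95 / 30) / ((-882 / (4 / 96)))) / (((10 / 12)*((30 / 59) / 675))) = -1121 / 4704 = -0.24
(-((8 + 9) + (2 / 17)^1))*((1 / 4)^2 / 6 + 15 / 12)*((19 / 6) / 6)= -223003 / 19584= -11.39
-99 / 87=-33 / 29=-1.14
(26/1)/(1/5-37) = -65/92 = -0.71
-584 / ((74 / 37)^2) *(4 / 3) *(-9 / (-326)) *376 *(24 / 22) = -3952512 / 1793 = -2204.41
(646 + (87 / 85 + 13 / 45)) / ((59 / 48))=526.63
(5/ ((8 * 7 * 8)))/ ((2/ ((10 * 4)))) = 25/ 112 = 0.22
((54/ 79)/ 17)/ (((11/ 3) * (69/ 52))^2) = 146016/ 85964087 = 0.00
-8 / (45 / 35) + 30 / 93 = -1646 / 279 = -5.90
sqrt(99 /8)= 3 * sqrt(22) /4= 3.52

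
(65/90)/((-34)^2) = 13/20808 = 0.00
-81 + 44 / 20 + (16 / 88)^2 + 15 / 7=-324503 / 4235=-76.62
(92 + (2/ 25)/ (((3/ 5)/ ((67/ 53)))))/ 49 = 73274/ 38955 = 1.88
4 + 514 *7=3602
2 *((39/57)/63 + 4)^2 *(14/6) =46099202/614061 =75.07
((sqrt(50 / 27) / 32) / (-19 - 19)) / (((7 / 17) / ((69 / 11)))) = -1955 *sqrt(6) / 280896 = -0.02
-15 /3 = -5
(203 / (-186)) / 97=-0.01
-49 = -49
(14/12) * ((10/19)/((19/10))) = 350/1083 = 0.32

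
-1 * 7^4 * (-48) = 115248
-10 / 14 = -5 / 7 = -0.71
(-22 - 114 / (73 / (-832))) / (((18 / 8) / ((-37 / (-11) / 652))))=3449954 / 1178001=2.93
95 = 95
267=267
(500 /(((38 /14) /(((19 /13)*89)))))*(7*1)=2180500 /13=167730.77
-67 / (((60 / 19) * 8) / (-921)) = 390811 / 160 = 2442.57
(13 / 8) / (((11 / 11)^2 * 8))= 13 / 64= 0.20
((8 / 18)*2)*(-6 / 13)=-16 / 39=-0.41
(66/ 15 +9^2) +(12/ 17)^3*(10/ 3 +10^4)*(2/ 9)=21304251/ 24565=867.26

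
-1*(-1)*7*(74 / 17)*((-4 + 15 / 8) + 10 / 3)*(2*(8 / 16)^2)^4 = 7511 / 3264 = 2.30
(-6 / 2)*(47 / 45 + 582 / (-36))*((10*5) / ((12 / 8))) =1512.22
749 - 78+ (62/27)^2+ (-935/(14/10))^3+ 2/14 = -74485440036125/250047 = -297885757.62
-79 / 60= -1.32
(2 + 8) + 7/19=197/19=10.37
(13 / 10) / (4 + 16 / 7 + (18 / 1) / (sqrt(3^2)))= 91 / 860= 0.11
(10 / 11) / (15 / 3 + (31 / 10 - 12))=-100 / 429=-0.23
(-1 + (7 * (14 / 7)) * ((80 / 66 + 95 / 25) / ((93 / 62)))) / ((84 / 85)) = 385237 / 8316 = 46.32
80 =80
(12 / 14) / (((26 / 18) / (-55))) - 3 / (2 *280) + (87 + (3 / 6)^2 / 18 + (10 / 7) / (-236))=210158141 / 3865680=54.37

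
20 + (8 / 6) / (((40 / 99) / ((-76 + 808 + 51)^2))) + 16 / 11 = 222553667 / 110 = 2023215.15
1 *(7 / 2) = 7 / 2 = 3.50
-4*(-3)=12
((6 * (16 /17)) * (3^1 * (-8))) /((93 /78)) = -59904 /527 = -113.67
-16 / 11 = -1.45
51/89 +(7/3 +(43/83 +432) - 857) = -9342536/22161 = -421.58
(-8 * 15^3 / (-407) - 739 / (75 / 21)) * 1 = -1430411 / 10175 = -140.58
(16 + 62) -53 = 25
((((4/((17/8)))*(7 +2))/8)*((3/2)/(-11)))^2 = 2916/34969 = 0.08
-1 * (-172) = 172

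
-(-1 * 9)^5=59049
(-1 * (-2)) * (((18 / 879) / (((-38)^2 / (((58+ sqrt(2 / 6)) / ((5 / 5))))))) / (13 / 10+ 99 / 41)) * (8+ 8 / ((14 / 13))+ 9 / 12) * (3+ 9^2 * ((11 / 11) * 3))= 11422395 * sqrt(3) / 1127645953+ 1987496730 / 1127645953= 1.78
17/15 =1.13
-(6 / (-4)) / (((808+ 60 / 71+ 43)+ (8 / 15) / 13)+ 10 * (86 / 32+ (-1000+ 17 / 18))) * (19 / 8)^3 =-854665695 / 387541384064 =-0.00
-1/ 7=-0.14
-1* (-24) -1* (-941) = 965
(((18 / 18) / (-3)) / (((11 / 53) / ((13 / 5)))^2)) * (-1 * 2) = 949442 / 9075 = 104.62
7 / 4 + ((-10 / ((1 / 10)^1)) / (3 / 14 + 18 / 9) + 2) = -5135 / 124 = -41.41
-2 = -2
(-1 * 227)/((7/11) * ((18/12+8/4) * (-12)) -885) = 2497/10029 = 0.25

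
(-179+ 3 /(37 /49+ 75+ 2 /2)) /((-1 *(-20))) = -168268 /18805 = -8.95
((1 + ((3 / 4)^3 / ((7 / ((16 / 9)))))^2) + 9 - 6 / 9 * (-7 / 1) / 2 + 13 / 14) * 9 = 93657 / 784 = 119.46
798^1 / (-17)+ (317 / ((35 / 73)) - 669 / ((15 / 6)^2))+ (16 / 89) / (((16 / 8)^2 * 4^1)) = 134294274 / 264775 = 507.20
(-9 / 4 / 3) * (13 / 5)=-39 / 20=-1.95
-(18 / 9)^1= -2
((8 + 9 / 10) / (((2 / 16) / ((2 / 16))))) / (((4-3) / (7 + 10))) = 1513 / 10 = 151.30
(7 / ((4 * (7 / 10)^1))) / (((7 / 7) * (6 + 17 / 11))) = 55 / 166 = 0.33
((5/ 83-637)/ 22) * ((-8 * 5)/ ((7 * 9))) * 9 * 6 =576720/ 581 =992.63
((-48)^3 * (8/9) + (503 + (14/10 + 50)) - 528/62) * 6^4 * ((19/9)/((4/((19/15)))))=-65640664656/775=-84697631.81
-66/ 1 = -66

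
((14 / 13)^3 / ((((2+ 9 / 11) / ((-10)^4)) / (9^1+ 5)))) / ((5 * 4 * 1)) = 211288000 / 68107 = 3102.29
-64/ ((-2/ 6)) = 192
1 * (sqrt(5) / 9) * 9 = sqrt(5) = 2.24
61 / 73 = 0.84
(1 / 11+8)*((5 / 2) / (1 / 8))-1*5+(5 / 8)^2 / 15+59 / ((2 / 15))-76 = 1105303 / 2112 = 523.34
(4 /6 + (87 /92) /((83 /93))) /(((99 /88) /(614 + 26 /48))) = 583249205 /618516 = 942.98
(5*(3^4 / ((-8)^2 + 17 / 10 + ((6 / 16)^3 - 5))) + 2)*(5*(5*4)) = 134785400 / 155527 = 866.64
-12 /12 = -1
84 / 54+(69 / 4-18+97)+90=6761 / 36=187.81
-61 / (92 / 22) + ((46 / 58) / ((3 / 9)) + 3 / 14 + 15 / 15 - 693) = -3286945 / 4669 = -703.99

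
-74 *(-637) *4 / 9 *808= 152350016 / 9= 16927779.56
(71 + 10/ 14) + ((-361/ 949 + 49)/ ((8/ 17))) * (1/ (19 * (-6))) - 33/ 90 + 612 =5168141861/ 7573020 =682.44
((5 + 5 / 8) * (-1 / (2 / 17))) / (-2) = 765 / 32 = 23.91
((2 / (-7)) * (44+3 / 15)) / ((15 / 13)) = -5746 / 525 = -10.94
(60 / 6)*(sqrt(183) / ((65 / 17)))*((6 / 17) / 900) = 0.01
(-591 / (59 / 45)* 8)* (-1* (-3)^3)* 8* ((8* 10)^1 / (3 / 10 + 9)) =-12254976000 / 1829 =-6700369.60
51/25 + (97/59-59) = -81591/1475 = -55.32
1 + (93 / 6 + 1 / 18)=149 / 9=16.56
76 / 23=3.30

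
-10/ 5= -2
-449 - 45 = -494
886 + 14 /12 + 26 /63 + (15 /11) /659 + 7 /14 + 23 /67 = 27184045283 /30598029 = 888.42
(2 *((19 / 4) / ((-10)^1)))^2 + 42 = 17161 / 400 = 42.90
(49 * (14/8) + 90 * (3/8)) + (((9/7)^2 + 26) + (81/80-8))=549449/3920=140.17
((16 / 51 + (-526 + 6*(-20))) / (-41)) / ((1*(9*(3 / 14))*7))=65860 / 56457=1.17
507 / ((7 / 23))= 11661 / 7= 1665.86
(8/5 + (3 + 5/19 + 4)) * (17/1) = 150.67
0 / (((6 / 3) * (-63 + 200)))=0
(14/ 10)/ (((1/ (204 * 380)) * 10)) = 54264/ 5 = 10852.80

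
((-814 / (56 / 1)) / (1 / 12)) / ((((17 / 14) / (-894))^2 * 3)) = -9108093456 / 289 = -31515894.31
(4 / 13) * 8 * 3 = 96 / 13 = 7.38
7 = 7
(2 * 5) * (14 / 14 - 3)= -20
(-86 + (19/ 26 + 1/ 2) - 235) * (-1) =4157/ 13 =319.77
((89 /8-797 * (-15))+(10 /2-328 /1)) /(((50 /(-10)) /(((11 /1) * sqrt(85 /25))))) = -204919 * sqrt(85) /40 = -47231.50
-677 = -677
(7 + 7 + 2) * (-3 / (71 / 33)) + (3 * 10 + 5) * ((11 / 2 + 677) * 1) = 3388857 / 142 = 23865.19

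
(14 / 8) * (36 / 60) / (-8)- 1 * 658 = -105301 / 160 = -658.13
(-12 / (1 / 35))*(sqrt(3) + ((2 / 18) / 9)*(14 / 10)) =-420*sqrt(3)- 196 / 27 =-734.72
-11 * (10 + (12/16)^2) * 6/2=-5577/16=-348.56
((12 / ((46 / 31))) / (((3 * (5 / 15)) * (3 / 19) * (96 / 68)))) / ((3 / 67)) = 810.23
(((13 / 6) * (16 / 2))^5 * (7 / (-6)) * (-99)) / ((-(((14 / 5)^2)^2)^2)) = -3190799218750 / 66706983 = -47833.06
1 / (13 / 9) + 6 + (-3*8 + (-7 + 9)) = -15.31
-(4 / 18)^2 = -4 / 81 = -0.05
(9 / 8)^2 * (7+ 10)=1377 / 64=21.52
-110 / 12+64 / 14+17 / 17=-151 / 42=-3.60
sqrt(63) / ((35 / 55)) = 33* sqrt(7) / 7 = 12.47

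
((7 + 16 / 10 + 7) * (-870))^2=184199184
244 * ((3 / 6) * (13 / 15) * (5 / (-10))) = -793 / 15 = -52.87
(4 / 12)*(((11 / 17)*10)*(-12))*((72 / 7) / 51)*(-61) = 644160 / 2023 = 318.42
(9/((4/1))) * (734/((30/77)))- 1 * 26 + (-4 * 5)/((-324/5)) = 6825317/1620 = 4213.16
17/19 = 0.89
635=635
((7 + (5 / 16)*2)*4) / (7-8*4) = -61 / 50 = -1.22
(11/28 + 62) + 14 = 76.39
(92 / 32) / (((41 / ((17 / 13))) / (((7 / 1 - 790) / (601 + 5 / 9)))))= -2755377 / 23085296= -0.12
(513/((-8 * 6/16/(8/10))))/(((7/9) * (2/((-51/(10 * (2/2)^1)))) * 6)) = 26163/350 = 74.75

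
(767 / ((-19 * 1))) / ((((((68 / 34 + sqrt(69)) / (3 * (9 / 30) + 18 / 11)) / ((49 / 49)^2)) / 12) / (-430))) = 51260.94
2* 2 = 4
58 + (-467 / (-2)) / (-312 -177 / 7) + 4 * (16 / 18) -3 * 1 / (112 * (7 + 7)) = 675934927 / 11106144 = 60.86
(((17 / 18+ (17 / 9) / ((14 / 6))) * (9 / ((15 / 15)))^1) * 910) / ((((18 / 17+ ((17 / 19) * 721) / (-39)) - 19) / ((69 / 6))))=-4161985815 / 868748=-4790.79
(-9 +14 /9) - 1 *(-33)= 230 /9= 25.56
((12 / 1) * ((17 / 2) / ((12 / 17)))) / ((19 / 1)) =289 / 38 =7.61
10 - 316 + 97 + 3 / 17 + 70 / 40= -14081 / 68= -207.07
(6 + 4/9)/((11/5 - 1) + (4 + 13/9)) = 290/299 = 0.97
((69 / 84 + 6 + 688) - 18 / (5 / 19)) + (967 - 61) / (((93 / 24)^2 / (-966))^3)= -29972737265657652141 / 124250515340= -241228273.25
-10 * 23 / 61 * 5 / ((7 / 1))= -1150 / 427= -2.69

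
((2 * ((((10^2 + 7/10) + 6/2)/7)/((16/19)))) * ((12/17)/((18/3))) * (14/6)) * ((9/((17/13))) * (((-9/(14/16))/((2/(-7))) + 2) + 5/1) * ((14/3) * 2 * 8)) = 18140668/85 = 213419.62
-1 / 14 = -0.07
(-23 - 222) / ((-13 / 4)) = 980 / 13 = 75.38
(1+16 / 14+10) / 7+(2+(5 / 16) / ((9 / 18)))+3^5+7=99709 / 392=254.36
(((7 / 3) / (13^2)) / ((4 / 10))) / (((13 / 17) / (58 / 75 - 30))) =-130424 / 98865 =-1.32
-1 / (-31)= 1 / 31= 0.03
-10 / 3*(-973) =9730 / 3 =3243.33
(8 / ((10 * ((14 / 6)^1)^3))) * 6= 648 / 1715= 0.38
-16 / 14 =-8 / 7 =-1.14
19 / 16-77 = -1213 / 16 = -75.81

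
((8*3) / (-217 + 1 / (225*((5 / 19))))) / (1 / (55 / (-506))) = 33750 / 2807219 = 0.01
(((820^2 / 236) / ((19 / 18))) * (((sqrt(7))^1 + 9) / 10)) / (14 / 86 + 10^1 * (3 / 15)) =4336980 * sqrt(7) / 34751 + 39032820 / 34751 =1453.41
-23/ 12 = -1.92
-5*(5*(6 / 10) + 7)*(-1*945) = 47250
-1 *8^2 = -64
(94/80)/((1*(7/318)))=53.38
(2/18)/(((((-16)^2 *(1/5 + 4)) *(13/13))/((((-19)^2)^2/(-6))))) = -651605/290304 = -2.24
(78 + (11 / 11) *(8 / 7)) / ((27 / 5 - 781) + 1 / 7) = -2770 / 27141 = -0.10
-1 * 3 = -3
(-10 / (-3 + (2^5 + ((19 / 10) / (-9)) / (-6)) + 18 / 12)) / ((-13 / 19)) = 102600 / 214357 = 0.48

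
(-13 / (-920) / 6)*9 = 0.02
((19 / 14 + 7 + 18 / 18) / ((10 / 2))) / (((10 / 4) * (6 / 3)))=131 / 350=0.37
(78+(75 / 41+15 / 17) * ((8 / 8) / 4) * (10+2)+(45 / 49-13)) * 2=5058280 / 34153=148.11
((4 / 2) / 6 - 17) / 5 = -10 / 3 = -3.33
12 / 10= 6 / 5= 1.20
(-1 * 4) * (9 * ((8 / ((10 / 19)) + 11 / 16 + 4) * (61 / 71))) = -615.11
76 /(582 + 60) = 38 /321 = 0.12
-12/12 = -1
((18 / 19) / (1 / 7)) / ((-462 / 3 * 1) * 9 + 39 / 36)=-1512 / 315761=-0.00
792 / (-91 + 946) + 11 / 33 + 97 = 28004 / 285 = 98.26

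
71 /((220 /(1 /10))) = 71 /2200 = 0.03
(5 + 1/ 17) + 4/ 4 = 103/ 17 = 6.06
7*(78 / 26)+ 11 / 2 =53 / 2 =26.50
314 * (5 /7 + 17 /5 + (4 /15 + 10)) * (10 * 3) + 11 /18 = 17069117 /126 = 135469.18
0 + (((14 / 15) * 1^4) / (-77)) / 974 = -1 / 80355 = -0.00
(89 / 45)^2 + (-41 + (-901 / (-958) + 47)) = 21052543 / 1939950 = 10.85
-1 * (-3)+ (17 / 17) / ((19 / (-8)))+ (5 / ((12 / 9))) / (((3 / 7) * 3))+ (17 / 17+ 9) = 3533 / 228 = 15.50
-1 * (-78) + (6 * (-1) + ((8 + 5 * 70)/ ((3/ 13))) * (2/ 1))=9524/ 3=3174.67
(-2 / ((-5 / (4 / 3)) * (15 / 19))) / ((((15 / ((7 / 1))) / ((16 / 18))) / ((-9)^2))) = 8512 / 375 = 22.70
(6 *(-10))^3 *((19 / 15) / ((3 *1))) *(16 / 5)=-291840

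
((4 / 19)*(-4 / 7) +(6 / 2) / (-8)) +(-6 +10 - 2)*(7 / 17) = 5937 / 18088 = 0.33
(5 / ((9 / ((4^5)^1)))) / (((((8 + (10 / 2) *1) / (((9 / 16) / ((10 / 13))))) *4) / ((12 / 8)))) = 12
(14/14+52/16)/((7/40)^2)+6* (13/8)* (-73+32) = -51151/196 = -260.97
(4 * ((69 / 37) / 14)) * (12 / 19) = 1656 / 4921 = 0.34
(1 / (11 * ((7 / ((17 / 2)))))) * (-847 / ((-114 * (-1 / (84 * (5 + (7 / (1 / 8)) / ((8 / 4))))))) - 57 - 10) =-6673979 / 2926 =-2280.92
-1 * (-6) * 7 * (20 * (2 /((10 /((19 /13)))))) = 3192 /13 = 245.54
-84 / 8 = -21 / 2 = -10.50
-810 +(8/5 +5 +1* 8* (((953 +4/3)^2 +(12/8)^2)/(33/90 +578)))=3069618799/260265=11794.21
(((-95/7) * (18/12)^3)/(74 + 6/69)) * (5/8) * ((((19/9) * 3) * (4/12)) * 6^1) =-622725/127232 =-4.89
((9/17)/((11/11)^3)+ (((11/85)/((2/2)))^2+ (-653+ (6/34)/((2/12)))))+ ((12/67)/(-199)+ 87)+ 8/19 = -1032236187458/1830287575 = -563.97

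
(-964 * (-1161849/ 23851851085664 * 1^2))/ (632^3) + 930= 1399897639795835722345449/ 1505266279350360690688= 930.00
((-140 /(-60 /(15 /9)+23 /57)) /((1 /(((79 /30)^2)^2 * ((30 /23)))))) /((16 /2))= 5180360773 /168001200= 30.84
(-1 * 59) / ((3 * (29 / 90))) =-1770 / 29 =-61.03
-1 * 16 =-16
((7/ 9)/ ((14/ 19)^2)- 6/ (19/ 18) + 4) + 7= 6.75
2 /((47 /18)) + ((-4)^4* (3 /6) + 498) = 29458 /47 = 626.77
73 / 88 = 0.83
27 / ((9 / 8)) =24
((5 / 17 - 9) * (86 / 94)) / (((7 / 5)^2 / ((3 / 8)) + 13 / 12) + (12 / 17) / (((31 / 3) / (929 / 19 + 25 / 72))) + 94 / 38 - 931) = 0.01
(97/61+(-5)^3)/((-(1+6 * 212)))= 7528/77653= 0.10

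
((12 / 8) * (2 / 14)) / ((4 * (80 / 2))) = 3 / 2240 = 0.00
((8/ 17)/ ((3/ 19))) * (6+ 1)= 1064/ 51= 20.86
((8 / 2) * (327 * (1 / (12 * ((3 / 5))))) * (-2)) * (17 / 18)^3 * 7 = -18743095 / 8748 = -2142.56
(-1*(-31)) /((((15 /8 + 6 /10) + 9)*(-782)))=-620 /179469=-0.00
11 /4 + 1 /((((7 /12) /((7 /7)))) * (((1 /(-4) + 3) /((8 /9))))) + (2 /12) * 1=1069 /308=3.47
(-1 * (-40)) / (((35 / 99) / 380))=300960 / 7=42994.29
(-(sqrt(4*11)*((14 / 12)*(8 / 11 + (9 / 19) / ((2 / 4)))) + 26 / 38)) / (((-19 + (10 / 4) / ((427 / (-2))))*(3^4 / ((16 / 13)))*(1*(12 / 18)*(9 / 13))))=22204 / 18740403 + 4184600*sqrt(11) / 618433299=0.02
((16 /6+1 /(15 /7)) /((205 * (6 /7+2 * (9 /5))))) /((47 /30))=7 /3198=0.00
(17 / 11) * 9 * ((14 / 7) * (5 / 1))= 1530 / 11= 139.09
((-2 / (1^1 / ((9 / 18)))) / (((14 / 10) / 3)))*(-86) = 1290 / 7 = 184.29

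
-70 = -70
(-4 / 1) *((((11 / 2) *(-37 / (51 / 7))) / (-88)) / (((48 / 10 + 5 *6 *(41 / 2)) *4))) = -1295 / 2528784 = -0.00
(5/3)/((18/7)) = 0.65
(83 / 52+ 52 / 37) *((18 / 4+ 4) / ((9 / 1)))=32725 / 11544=2.83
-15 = -15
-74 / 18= -37 / 9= -4.11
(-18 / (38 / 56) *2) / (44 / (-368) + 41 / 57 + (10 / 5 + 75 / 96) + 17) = -2225664 / 855023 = -2.60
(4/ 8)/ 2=1/ 4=0.25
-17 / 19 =-0.89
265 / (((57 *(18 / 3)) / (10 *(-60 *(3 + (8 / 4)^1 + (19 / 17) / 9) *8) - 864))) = -172046480 / 8721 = -19727.84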